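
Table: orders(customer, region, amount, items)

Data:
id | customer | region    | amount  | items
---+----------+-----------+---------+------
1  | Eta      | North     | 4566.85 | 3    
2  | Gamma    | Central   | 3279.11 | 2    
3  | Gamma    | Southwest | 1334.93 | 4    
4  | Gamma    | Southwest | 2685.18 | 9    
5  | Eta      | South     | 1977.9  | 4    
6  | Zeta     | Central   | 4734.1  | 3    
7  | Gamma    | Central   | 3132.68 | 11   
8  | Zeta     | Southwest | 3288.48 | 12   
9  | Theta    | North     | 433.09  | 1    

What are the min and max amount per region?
SELECT region, MIN(amount), MAX(amount)
FROM orders
GROUP BY region

Result:
  Central: min=3132.68, max=4734.10
  North: min=433.09, max=4566.85
  South: min=1977.90, max=1977.90
  Southwest: min=1334.93, max=3288.48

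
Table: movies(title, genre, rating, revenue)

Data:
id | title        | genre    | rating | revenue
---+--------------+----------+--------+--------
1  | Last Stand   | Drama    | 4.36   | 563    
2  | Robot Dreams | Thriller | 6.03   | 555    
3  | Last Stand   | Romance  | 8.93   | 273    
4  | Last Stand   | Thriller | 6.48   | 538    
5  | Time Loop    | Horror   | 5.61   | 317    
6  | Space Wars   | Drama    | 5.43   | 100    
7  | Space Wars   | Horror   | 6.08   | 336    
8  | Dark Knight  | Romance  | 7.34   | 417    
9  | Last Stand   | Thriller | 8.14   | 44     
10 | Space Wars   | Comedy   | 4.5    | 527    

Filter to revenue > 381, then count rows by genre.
SELECT genre, COUNT(*)
FROM movies
WHERE revenue > 381
GROUP BY genre

Note: WHERE filters rows before grouping.

Result:
  Comedy: 1
  Drama: 1
  Romance: 1
  Thriller: 2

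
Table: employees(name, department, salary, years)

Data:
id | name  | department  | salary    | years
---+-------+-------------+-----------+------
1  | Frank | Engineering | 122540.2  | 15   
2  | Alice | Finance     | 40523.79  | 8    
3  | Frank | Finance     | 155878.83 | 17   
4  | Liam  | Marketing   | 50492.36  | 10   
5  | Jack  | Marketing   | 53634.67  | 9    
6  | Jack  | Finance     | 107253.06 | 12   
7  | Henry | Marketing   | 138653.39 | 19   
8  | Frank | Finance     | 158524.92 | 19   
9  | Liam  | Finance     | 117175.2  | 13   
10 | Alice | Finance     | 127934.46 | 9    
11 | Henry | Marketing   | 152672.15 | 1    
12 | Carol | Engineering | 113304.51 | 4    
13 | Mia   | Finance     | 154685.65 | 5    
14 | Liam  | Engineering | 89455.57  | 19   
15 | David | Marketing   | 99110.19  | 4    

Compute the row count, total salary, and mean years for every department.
SELECT department,
       COUNT(*) as cnt,
       SUM(salary) as total_salary,
       AVG(years) as avg_years
FROM employees
GROUP BY department

Result:
  Engineering: 3 records, 325300.28 total salary, 12.67 avg years
  Finance: 7 records, 861975.91 total salary, 11.86 avg years
  Marketing: 5 records, 494562.76 total salary, 8.60 avg years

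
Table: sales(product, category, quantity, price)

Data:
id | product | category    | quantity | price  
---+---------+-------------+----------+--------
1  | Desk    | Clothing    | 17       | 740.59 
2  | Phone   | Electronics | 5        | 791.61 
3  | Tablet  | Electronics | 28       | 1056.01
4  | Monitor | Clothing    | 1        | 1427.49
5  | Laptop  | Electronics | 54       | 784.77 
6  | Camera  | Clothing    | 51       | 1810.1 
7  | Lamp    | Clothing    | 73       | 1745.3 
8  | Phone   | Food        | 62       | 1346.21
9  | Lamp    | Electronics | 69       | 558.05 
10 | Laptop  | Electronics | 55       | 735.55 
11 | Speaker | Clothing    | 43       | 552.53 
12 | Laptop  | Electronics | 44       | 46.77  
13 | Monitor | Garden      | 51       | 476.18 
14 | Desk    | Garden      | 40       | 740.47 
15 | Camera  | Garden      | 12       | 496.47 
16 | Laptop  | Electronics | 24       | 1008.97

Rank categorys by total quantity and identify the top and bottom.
SELECT category, SUM(quantity)
FROM sales
GROUP BY category
ORDER BY SUM(quantity)

All groups:
  Food: 62
  Garden: 103
  Clothing: 185
  Electronics: 279

Highest: Electronics (279)
Lowest: Food (62)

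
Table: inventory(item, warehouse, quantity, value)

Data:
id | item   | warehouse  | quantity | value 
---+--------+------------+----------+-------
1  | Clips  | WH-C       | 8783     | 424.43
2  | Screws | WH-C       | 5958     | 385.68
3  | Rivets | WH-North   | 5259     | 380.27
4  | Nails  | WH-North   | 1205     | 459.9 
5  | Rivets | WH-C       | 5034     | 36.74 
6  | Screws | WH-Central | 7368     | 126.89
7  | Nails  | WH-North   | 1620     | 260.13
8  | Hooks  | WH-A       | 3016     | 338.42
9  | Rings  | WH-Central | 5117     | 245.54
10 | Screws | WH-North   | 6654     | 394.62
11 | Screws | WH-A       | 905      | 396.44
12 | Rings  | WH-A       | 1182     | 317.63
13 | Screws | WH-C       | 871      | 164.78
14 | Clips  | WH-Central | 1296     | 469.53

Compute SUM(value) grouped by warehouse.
SELECT warehouse, SUM(value) as result
FROM inventory
GROUP BY warehouse

Result:
  WH-A: 1052.49
  WH-C: 1011.63
  WH-Central: 841.96
  WH-North: 1494.92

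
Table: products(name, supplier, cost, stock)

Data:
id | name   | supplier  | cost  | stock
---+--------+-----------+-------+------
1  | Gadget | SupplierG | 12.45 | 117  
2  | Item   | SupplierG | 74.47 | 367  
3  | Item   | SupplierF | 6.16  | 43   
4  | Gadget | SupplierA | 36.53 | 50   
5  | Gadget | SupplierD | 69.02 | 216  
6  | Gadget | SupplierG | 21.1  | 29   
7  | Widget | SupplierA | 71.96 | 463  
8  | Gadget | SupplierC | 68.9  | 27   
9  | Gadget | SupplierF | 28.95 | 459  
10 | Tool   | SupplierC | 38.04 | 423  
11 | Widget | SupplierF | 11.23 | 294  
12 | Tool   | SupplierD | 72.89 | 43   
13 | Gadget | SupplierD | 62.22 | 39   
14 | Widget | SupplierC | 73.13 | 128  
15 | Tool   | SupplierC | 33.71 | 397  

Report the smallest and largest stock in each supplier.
SELECT supplier, MIN(stock), MAX(stock)
FROM products
GROUP BY supplier

Result:
  SupplierA: min=50, max=463
  SupplierC: min=27, max=423
  SupplierD: min=39, max=216
  SupplierF: min=43, max=459
  SupplierG: min=29, max=367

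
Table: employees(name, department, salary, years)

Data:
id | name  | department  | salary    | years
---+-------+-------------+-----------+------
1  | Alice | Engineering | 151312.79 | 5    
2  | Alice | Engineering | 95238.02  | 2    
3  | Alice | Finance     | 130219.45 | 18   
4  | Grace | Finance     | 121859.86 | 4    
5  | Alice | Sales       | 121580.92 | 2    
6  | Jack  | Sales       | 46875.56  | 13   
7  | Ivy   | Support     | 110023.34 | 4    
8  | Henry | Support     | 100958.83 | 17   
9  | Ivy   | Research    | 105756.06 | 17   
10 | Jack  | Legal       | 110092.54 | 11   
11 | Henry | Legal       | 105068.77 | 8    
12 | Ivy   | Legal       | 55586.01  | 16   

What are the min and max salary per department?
SELECT department, MIN(salary), MAX(salary)
FROM employees
GROUP BY department

Result:
  Engineering: min=95238.02, max=151312.79
  Finance: min=121859.86, max=130219.45
  Legal: min=55586.01, max=110092.54
  Research: min=105756.06, max=105756.06
  Sales: min=46875.56, max=121580.92
  Support: min=100958.83, max=110023.34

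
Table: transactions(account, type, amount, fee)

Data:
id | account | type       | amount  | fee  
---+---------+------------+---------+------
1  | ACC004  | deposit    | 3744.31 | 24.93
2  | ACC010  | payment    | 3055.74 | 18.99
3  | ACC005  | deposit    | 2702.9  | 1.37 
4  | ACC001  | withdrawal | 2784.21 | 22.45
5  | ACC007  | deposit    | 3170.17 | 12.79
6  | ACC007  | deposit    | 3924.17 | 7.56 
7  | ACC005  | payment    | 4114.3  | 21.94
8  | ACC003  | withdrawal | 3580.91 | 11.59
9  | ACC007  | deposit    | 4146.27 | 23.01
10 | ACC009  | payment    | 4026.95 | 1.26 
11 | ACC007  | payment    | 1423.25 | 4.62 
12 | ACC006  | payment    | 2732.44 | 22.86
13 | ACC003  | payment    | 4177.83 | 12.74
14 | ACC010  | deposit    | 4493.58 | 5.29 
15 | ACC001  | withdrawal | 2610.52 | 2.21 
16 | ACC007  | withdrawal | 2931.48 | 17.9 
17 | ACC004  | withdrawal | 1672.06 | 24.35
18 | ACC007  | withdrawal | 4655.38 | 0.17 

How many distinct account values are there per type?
SELECT type, COUNT(DISTINCT account)
FROM transactions
GROUP BY type

Result:
  deposit: 4 distinct
  payment: 6 distinct
  withdrawal: 4 distinct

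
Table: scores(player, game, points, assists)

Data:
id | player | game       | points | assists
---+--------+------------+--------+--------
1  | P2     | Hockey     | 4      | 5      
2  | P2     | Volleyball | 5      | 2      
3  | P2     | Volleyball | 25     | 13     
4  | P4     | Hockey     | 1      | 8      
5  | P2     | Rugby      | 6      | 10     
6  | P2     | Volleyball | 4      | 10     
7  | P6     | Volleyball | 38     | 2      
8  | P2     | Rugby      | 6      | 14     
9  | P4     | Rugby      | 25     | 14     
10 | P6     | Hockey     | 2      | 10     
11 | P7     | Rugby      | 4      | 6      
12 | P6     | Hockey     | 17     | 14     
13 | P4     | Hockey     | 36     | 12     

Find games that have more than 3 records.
SELECT game, COUNT(*) as cnt
FROM scores
GROUP BY game
HAVING COUNT(*) > 3

Result:
  Hockey: 5
  Rugby: 4
  Volleyball: 4

Note: HAVING filters groups after aggregation, WHERE filters rows before.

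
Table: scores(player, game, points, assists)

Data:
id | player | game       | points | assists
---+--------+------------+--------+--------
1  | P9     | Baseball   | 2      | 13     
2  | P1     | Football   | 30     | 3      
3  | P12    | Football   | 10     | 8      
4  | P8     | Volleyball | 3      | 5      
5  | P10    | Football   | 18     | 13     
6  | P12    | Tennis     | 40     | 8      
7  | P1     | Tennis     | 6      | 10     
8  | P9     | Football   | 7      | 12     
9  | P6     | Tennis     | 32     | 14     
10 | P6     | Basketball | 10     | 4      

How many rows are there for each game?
SELECT game, COUNT(*) as count
FROM scores
GROUP BY game

Result:
  Baseball: 1
  Basketball: 1
  Football: 4
  Tennis: 3
  Volleyball: 1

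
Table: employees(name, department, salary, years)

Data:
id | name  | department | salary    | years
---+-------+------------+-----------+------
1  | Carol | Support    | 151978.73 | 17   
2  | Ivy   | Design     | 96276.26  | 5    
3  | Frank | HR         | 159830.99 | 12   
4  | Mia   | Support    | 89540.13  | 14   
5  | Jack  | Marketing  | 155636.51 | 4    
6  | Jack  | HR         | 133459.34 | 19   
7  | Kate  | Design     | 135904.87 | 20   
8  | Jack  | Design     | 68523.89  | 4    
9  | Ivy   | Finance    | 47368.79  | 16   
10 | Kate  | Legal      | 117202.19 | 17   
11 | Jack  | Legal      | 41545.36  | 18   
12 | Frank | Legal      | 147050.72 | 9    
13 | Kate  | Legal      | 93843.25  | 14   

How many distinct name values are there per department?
SELECT department, COUNT(DISTINCT name)
FROM employees
GROUP BY department

Result:
  Design: 3 distinct
  Finance: 1 distinct
  HR: 2 distinct
  Legal: 3 distinct
  Marketing: 1 distinct
  Support: 2 distinct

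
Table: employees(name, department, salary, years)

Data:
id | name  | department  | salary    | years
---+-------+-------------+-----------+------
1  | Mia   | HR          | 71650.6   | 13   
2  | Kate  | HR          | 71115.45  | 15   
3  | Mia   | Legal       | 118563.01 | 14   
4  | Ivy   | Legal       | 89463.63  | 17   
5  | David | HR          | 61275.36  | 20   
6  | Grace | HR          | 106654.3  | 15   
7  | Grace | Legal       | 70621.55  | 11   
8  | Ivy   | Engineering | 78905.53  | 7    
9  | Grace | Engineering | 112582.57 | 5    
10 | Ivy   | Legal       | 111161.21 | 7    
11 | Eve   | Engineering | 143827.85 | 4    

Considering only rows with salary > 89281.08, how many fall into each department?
SELECT department, COUNT(*)
FROM employees
WHERE salary > 89281.08
GROUP BY department

Note: WHERE filters rows before grouping.

Result:
  Engineering: 2
  HR: 1
  Legal: 3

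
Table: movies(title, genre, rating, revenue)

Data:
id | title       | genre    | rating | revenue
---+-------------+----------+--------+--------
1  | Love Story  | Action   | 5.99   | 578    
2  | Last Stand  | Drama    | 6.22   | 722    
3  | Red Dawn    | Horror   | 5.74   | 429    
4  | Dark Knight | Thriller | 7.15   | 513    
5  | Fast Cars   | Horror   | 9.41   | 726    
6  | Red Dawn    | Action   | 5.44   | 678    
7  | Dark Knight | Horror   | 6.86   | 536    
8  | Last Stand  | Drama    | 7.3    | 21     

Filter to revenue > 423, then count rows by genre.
SELECT genre, COUNT(*)
FROM movies
WHERE revenue > 423
GROUP BY genre

Note: WHERE filters rows before grouping.

Result:
  Action: 2
  Drama: 1
  Horror: 3
  Thriller: 1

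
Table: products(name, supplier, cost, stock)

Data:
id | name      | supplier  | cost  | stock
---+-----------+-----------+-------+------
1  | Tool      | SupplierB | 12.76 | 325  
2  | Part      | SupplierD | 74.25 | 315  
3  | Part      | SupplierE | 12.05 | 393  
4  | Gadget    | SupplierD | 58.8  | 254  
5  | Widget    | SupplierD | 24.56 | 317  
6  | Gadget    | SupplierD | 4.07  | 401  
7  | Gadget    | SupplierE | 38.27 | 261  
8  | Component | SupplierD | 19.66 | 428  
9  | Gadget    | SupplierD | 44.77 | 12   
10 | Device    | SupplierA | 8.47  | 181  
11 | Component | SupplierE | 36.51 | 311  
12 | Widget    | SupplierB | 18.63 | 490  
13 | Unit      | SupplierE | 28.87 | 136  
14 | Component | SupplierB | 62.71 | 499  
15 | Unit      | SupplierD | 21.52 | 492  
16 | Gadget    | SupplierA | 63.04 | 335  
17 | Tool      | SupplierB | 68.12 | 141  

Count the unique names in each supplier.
SELECT supplier, COUNT(DISTINCT name)
FROM products
GROUP BY supplier

Result:
  SupplierA: 2 distinct
  SupplierB: 3 distinct
  SupplierD: 5 distinct
  SupplierE: 4 distinct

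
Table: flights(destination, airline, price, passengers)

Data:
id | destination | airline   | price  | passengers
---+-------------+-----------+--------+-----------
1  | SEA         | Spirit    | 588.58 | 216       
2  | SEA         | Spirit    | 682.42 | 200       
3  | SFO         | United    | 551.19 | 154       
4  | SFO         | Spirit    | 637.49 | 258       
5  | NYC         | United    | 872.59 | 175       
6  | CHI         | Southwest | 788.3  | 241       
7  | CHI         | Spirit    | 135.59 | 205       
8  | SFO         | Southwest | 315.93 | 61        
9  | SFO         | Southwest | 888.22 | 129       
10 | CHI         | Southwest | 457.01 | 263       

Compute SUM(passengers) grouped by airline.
SELECT airline, SUM(passengers) as result
FROM flights
GROUP BY airline

Result:
  Southwest: 694
  Spirit: 879
  United: 329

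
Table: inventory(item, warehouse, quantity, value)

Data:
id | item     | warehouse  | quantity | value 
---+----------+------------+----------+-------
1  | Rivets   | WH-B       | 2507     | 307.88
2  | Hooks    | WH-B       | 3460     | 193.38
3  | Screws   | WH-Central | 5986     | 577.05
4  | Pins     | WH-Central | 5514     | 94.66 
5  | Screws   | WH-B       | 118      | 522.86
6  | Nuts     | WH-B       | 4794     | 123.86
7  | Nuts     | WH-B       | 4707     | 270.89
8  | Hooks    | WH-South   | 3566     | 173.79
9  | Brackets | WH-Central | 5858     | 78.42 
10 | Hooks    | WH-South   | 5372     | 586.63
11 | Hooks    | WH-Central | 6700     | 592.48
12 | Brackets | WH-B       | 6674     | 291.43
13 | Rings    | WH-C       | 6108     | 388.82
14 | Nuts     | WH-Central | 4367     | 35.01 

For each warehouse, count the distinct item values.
SELECT warehouse, COUNT(DISTINCT item)
FROM inventory
GROUP BY warehouse

Result:
  WH-B: 5 distinct
  WH-C: 1 distinct
  WH-Central: 5 distinct
  WH-South: 1 distinct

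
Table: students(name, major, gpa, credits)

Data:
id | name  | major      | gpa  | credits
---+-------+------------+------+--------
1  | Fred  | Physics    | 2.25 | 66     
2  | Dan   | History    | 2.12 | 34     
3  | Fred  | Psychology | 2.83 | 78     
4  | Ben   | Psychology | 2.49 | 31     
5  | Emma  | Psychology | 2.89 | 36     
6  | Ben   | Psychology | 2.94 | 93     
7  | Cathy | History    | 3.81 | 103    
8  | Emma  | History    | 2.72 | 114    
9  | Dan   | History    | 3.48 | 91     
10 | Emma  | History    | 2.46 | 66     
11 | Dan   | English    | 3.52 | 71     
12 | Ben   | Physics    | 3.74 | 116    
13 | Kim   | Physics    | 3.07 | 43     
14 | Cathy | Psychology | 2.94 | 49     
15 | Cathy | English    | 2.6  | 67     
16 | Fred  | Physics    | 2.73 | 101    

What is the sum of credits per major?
SELECT major, SUM(credits) as result
FROM students
GROUP BY major

Result:
  English: 138
  History: 408
  Physics: 326
  Psychology: 287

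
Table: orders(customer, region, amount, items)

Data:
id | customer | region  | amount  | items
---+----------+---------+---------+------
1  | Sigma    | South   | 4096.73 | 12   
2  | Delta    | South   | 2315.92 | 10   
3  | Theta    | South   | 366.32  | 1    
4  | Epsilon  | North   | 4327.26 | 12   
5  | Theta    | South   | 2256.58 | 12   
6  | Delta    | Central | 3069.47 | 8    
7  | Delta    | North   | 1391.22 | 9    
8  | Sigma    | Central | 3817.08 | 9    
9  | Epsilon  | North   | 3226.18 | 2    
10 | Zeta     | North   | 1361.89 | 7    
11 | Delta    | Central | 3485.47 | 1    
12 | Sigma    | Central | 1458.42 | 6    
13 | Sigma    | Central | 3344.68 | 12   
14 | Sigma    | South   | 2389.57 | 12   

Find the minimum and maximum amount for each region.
SELECT region, MIN(amount), MAX(amount)
FROM orders
GROUP BY region

Result:
  Central: min=1458.42, max=3817.08
  North: min=1361.89, max=4327.26
  South: min=366.32, max=4096.73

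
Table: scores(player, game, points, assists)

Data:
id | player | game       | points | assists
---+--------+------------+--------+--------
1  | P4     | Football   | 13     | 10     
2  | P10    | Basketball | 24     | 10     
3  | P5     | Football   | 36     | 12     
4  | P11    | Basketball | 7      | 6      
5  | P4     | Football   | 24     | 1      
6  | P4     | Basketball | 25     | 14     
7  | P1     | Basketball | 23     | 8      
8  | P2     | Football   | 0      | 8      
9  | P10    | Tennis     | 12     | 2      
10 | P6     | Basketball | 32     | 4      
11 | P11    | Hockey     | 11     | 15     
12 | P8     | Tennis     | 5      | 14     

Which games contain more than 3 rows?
SELECT game, COUNT(*) as cnt
FROM scores
GROUP BY game
HAVING COUNT(*) > 3

Result:
  Basketball: 5
  Football: 4

Note: HAVING filters groups after aggregation, WHERE filters rows before.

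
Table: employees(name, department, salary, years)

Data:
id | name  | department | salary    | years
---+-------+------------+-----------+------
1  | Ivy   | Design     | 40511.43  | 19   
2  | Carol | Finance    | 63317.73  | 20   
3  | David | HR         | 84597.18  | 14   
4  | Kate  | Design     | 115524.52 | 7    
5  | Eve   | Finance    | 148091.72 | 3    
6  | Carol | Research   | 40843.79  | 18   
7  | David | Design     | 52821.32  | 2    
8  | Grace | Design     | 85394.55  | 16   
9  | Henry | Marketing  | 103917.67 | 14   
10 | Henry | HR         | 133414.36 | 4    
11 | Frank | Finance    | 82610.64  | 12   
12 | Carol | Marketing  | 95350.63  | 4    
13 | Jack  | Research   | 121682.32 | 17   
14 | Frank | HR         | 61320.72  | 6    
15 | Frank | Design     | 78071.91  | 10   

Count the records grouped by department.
SELECT department, COUNT(*) as count
FROM employees
GROUP BY department

Result:
  Design: 5
  Finance: 3
  HR: 3
  Marketing: 2
  Research: 2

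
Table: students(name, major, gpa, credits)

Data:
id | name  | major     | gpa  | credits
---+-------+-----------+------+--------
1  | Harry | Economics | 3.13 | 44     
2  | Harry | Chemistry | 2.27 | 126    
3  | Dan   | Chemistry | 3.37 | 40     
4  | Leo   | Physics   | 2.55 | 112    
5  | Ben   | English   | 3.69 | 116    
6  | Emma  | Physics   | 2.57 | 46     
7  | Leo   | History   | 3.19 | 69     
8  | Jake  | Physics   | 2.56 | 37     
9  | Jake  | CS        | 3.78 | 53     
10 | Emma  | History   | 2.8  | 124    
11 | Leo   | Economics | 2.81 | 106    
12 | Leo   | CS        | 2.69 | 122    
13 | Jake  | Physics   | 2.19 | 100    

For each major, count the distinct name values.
SELECT major, COUNT(DISTINCT name)
FROM students
GROUP BY major

Result:
  CS: 2 distinct
  Chemistry: 2 distinct
  Economics: 2 distinct
  English: 1 distinct
  History: 2 distinct
  Physics: 3 distinct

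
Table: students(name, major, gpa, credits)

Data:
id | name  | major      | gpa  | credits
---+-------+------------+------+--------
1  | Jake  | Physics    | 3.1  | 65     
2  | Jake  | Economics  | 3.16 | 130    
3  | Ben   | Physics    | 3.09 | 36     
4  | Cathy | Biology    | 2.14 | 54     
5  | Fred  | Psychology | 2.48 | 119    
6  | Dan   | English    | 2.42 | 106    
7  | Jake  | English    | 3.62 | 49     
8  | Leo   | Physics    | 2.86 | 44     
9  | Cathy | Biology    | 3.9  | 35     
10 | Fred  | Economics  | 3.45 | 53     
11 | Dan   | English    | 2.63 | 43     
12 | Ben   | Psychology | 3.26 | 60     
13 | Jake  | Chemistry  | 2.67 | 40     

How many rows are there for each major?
SELECT major, COUNT(*) as count
FROM students
GROUP BY major

Result:
  Biology: 2
  Chemistry: 1
  Economics: 2
  English: 3
  Physics: 3
  Psychology: 2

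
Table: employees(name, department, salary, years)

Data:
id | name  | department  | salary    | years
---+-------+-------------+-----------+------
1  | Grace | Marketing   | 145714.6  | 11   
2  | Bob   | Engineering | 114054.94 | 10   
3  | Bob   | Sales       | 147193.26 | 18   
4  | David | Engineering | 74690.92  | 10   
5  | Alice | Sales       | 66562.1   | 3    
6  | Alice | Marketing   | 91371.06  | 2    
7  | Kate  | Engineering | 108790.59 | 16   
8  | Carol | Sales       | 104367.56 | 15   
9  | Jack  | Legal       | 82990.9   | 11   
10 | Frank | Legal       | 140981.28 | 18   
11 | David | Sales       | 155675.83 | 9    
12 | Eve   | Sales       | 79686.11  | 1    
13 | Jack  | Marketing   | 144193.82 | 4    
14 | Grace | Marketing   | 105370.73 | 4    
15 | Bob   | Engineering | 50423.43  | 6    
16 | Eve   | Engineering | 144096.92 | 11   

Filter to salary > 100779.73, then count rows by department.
SELECT department, COUNT(*)
FROM employees
WHERE salary > 100779.73
GROUP BY department

Note: WHERE filters rows before grouping.

Result:
  Engineering: 3
  Legal: 1
  Marketing: 3
  Sales: 3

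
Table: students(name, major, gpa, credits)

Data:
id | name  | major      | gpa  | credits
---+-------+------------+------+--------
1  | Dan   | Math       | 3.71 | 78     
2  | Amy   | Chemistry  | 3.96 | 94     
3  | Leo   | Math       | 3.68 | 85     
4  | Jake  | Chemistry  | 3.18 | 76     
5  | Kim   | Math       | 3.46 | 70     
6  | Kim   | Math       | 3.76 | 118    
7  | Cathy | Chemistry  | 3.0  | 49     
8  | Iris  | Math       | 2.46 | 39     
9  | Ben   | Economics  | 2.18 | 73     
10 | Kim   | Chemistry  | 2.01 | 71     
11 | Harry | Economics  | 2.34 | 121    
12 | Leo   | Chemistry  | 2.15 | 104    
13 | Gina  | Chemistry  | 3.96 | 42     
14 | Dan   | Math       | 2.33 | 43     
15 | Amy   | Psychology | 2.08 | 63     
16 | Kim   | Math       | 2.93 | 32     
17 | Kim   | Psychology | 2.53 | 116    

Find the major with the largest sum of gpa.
SELECT major, SUM(gpa) as val
FROM students
GROUP BY major
ORDER BY val DESC
LIMIT 1

Result: Math with sum(gpa) = 22.33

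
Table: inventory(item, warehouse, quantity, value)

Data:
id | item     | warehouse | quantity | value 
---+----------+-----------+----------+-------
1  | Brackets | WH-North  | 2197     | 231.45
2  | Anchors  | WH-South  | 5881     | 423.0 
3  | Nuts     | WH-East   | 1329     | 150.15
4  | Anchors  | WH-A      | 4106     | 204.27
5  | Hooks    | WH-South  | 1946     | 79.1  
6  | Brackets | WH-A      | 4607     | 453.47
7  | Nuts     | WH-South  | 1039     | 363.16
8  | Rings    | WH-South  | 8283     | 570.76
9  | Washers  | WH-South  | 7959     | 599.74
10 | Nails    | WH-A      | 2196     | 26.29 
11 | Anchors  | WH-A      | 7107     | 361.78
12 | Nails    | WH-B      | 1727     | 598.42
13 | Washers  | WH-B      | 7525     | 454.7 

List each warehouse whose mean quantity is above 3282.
SELECT warehouse, AVG(quantity)
FROM inventory
GROUP BY warehouse
HAVING AVG(quantity) > 3282

Result:
  WH-A: avg=4504.00
  WH-B: avg=4626.00
  WH-South: avg=5021.60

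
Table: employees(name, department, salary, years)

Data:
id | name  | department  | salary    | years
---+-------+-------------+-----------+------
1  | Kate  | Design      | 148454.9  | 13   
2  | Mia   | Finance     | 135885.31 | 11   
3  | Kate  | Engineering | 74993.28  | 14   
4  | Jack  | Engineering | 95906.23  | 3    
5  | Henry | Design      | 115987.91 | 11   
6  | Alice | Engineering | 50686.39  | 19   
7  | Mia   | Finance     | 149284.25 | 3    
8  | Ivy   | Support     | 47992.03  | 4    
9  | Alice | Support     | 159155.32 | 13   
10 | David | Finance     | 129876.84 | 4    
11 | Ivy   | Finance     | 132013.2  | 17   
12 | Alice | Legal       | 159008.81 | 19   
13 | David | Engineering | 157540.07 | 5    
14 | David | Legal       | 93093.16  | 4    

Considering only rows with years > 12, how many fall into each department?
SELECT department, COUNT(*)
FROM employees
WHERE years > 12
GROUP BY department

Note: WHERE filters rows before grouping.

Result:
  Design: 1
  Engineering: 2
  Finance: 1
  Legal: 1
  Support: 1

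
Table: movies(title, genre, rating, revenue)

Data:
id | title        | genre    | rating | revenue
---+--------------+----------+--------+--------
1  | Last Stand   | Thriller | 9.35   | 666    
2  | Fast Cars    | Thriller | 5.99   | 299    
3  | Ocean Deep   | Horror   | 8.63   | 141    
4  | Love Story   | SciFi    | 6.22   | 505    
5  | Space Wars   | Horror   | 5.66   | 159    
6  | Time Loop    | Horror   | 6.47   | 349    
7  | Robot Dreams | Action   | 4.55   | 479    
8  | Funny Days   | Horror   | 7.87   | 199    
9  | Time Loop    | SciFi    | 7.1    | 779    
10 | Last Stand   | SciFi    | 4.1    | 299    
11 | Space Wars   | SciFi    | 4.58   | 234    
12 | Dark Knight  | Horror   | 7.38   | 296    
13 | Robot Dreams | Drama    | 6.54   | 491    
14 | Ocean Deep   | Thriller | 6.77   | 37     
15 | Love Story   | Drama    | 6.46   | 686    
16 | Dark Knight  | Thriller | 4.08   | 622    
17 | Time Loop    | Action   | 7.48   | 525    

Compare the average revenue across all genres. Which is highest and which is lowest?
SELECT genre, AVG(revenue)
FROM movies
GROUP BY genre
ORDER BY AVG(revenue)

All groups:
  Horror: 228.80
  Thriller: 406.00
  SciFi: 454.25
  Action: 502.00
  Drama: 588.50

Highest: Drama (588.50)
Lowest: Horror (228.80)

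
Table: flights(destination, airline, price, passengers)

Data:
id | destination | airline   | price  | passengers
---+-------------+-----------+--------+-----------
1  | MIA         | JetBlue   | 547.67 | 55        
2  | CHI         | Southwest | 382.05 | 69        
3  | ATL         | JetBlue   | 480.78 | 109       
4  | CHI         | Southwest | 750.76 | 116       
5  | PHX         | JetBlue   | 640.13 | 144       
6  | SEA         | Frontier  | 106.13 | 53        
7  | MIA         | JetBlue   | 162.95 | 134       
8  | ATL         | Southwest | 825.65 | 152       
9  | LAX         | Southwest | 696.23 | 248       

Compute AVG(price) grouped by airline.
SELECT airline, AVG(price) as result
FROM flights
GROUP BY airline

Result:
  Frontier: 106.13
  JetBlue: 457.88
  Southwest: 663.67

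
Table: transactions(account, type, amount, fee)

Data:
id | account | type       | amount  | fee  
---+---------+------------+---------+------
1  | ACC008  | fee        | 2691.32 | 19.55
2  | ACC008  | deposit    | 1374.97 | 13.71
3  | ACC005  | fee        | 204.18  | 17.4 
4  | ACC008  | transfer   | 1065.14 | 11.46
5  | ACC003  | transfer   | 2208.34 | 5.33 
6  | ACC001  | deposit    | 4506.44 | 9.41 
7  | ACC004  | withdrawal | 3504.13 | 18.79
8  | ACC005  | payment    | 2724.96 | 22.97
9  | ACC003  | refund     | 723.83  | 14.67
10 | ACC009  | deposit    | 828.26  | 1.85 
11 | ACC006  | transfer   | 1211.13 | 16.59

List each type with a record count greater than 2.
SELECT type, COUNT(*) as cnt
FROM transactions
GROUP BY type
HAVING COUNT(*) > 2

Result:
  deposit: 3
  transfer: 3

Note: HAVING filters groups after aggregation, WHERE filters rows before.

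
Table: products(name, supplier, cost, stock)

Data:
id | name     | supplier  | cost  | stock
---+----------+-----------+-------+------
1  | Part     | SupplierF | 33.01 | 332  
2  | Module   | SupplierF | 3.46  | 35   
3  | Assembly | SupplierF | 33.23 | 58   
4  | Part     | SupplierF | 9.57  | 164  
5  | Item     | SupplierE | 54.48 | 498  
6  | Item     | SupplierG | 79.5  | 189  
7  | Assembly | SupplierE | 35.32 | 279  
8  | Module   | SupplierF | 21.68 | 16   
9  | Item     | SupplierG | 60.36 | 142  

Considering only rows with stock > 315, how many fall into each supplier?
SELECT supplier, COUNT(*)
FROM products
WHERE stock > 315
GROUP BY supplier

Note: WHERE filters rows before grouping.

Result:
  SupplierE: 1
  SupplierF: 1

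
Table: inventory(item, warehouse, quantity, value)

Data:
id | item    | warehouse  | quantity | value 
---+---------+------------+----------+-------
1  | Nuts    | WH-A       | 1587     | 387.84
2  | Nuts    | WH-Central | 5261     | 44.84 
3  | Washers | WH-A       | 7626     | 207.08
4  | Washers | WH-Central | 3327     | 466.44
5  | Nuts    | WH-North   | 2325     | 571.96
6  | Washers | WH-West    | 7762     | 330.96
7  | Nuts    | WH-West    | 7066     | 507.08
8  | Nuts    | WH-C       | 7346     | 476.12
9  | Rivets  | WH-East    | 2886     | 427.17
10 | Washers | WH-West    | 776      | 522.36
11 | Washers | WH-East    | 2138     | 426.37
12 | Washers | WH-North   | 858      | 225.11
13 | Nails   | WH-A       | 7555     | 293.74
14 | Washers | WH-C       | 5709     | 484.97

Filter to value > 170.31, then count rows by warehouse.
SELECT warehouse, COUNT(*)
FROM inventory
WHERE value > 170.31
GROUP BY warehouse

Note: WHERE filters rows before grouping.

Result:
  WH-A: 3
  WH-C: 2
  WH-Central: 1
  WH-East: 2
  WH-North: 2
  WH-West: 3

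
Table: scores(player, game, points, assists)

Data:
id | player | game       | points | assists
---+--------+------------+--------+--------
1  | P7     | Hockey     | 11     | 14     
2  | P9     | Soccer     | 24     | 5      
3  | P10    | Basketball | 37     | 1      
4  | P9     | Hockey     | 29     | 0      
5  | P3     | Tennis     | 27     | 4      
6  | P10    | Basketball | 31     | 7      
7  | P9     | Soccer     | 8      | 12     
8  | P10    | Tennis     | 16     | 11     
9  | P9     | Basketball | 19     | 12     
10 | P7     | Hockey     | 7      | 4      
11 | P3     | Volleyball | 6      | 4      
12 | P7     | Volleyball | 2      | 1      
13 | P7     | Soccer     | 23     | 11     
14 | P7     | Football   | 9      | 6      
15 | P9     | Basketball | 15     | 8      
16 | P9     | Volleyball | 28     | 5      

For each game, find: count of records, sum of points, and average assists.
SELECT game,
       COUNT(*) as cnt,
       SUM(points) as total_points,
       AVG(assists) as avg_assists
FROM scores
GROUP BY game

Result:
  Basketball: 4 records, 102 total points, 7.00 avg assists
  Football: 1 records, 9 total points, 6.00 avg assists
  Hockey: 3 records, 47 total points, 6.00 avg assists
  Soccer: 3 records, 55 total points, 9.33 avg assists
  Tennis: 2 records, 43 total points, 7.50 avg assists
  Volleyball: 3 records, 36 total points, 3.33 avg assists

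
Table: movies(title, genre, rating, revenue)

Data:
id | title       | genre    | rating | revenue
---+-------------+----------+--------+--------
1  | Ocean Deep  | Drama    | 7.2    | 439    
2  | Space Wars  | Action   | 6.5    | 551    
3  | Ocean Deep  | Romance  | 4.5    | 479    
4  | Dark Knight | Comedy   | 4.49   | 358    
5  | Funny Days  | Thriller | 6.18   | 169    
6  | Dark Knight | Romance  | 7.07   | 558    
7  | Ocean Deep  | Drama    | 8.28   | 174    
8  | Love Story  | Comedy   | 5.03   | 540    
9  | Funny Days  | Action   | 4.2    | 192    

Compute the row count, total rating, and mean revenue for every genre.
SELECT genre,
       COUNT(*) as cnt,
       SUM(rating) as total_rating,
       AVG(revenue) as avg_revenue
FROM movies
GROUP BY genre

Result:
  Action: 2 records, 10.70 total rating, 371.50 avg revenue
  Comedy: 2 records, 9.52 total rating, 449.00 avg revenue
  Drama: 2 records, 15.48 total rating, 306.50 avg revenue
  Romance: 2 records, 11.57 total rating, 518.50 avg revenue
  Thriller: 1 records, 6.18 total rating, 169.00 avg revenue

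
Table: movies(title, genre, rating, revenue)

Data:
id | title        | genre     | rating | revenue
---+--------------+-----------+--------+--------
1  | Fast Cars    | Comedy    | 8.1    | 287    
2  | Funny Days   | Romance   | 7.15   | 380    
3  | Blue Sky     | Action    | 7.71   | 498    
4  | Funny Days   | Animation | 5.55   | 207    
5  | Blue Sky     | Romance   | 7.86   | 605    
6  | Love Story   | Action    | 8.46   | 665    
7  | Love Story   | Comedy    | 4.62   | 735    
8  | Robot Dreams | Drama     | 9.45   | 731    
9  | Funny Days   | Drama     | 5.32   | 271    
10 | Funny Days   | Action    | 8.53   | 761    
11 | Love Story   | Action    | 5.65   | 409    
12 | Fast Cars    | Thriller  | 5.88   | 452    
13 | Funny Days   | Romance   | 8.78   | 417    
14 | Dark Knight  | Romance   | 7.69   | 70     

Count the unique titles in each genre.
SELECT genre, COUNT(DISTINCT title)
FROM movies
GROUP BY genre

Result:
  Action: 3 distinct
  Animation: 1 distinct
  Comedy: 2 distinct
  Drama: 2 distinct
  Romance: 3 distinct
  Thriller: 1 distinct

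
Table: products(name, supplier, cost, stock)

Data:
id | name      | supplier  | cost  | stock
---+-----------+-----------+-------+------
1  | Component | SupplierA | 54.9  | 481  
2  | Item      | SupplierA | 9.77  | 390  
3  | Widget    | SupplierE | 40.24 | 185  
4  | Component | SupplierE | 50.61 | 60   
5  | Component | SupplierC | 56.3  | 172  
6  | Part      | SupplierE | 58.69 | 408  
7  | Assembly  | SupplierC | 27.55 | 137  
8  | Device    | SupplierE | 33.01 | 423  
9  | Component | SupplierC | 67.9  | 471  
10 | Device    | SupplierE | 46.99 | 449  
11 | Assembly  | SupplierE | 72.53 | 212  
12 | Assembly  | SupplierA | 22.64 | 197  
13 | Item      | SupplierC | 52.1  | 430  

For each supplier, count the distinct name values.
SELECT supplier, COUNT(DISTINCT name)
FROM products
GROUP BY supplier

Result:
  SupplierA: 3 distinct
  SupplierC: 3 distinct
  SupplierE: 5 distinct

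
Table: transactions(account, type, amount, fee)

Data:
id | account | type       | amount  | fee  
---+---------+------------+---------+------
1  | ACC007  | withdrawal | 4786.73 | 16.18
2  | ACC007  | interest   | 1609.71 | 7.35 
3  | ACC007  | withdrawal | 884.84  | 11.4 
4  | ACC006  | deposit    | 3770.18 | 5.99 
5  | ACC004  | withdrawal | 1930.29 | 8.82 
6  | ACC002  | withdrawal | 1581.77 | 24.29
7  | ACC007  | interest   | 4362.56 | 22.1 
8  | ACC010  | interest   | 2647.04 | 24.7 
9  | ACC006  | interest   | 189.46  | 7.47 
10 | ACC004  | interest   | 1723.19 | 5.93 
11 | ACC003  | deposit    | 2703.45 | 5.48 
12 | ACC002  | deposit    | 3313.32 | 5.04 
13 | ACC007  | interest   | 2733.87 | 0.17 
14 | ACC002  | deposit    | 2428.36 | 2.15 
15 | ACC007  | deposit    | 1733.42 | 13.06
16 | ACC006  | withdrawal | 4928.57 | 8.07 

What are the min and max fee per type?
SELECT type, MIN(fee), MAX(fee)
FROM transactions
GROUP BY type

Result:
  deposit: min=2.15, max=13.06
  interest: min=0.17, max=24.70
  withdrawal: min=8.07, max=24.29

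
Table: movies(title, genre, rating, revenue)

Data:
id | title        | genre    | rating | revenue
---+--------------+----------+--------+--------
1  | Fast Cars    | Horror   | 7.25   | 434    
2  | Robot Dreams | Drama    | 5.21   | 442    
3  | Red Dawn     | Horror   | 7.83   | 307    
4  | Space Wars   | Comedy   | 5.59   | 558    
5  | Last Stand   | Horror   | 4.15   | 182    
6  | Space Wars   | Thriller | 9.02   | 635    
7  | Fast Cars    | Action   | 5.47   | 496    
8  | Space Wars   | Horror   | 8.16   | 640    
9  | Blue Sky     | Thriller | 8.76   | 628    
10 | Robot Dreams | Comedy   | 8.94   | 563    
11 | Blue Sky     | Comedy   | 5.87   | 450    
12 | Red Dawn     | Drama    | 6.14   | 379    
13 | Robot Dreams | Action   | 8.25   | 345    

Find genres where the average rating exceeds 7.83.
SELECT genre, AVG(rating)
FROM movies
GROUP BY genre
HAVING AVG(rating) > 7.83

Result:
  Thriller: avg=8.89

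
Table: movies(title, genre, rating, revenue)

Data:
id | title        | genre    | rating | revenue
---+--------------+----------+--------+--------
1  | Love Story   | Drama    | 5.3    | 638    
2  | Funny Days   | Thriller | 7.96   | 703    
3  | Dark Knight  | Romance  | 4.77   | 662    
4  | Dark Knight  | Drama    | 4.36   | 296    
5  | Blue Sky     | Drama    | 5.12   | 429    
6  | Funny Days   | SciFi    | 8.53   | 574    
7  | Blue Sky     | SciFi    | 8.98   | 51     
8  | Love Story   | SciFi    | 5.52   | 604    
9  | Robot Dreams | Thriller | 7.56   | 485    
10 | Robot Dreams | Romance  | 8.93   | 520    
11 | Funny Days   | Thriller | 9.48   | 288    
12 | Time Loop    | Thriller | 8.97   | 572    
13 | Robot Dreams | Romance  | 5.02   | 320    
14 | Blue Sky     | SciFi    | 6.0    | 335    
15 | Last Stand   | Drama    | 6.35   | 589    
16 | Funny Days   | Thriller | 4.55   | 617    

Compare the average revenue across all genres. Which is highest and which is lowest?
SELECT genre, AVG(revenue)
FROM movies
GROUP BY genre
ORDER BY AVG(revenue)

All groups:
  SciFi: 391.00
  Drama: 488.00
  Romance: 500.67
  Thriller: 533.00

Highest: Thriller (533.00)
Lowest: SciFi (391.00)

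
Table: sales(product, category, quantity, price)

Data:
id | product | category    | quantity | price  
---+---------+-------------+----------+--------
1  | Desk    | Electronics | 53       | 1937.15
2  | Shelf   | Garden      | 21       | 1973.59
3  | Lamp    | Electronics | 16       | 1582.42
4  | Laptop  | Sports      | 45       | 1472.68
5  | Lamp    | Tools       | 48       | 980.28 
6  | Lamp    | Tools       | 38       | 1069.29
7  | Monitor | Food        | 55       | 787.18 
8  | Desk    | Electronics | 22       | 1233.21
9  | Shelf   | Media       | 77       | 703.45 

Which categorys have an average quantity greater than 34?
SELECT category, AVG(quantity)
FROM sales
GROUP BY category
HAVING AVG(quantity) > 34

Result:
  Food: avg=55.00
  Media: avg=77.00
  Sports: avg=45.00
  Tools: avg=43.00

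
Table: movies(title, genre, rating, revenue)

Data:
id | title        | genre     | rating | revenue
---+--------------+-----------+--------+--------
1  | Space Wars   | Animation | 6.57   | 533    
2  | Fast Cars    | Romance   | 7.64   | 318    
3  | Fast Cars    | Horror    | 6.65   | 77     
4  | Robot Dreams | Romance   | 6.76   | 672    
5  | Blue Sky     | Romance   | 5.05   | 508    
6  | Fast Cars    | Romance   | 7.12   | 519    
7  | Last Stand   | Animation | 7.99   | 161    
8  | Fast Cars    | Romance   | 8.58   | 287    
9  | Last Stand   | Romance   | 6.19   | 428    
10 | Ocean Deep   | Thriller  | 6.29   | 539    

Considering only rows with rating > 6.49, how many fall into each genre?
SELECT genre, COUNT(*)
FROM movies
WHERE rating > 6.49
GROUP BY genre

Note: WHERE filters rows before grouping.

Result:
  Animation: 2
  Horror: 1
  Romance: 4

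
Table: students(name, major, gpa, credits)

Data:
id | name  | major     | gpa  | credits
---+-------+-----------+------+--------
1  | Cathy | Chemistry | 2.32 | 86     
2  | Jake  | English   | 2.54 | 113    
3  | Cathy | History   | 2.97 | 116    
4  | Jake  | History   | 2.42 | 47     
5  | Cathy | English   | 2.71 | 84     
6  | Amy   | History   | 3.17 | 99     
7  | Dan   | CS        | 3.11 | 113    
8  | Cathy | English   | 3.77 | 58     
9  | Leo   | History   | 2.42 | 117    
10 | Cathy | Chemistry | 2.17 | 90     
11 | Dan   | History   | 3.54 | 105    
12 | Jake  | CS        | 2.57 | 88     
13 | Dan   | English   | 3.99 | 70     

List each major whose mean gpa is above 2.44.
SELECT major, AVG(gpa)
FROM students
GROUP BY major
HAVING AVG(gpa) > 2.44

Result:
  CS: avg=2.84
  English: avg=3.25
  History: avg=2.90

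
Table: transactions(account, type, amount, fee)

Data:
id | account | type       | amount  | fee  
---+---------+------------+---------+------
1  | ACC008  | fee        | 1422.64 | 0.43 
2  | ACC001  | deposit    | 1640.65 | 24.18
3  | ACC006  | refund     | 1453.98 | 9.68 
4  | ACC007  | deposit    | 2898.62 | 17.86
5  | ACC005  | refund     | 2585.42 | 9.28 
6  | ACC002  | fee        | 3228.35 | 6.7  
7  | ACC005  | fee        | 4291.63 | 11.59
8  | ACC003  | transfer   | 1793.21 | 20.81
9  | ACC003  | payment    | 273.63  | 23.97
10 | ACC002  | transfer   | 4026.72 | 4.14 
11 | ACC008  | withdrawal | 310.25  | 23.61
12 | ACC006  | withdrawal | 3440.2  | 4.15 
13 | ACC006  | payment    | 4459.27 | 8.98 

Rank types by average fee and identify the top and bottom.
SELECT type, AVG(fee)
FROM transactions
GROUP BY type
ORDER BY AVG(fee)

All groups:
  fee: 6.24
  refund: 9.48
  transfer: 12.48
  withdrawal: 13.88
  payment: 16.48
  deposit: 21.02

Highest: deposit (21.02)
Lowest: fee (6.24)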